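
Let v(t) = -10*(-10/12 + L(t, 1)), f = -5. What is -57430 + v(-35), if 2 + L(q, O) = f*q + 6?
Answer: -177635/3 ≈ -59212.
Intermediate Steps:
L(q, O) = 4 - 5*q (L(q, O) = -2 + (-5*q + 6) = -2 + (6 - 5*q) = 4 - 5*q)
v(t) = -95/3 + 50*t (v(t) = -10*(-10/12 + (4 - 5*t)) = -10*(-10*1/12 + (4 - 5*t)) = -10*(-⅚ + (4 - 5*t)) = -10*(19/6 - 5*t) = -95/3 + 50*t)
-57430 + v(-35) = -57430 + (-95/3 + 50*(-35)) = -57430 + (-95/3 - 1750) = -57430 - 5345/3 = -177635/3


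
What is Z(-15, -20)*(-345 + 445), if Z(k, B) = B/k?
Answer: 400/3 ≈ 133.33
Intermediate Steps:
Z(-15, -20)*(-345 + 445) = (-20/(-15))*(-345 + 445) = -20*(-1/15)*100 = (4/3)*100 = 400/3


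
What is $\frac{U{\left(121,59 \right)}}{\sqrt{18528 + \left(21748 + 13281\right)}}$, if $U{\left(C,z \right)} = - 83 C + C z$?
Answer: $- \frac{2904 \sqrt{1093}}{7651} \approx -12.548$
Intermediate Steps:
$\frac{U{\left(121,59 \right)}}{\sqrt{18528 + \left(21748 + 13281\right)}} = \frac{121 \left(-83 + 59\right)}{\sqrt{18528 + \left(21748 + 13281\right)}} = \frac{121 \left(-24\right)}{\sqrt{18528 + 35029}} = - \frac{2904}{\sqrt{53557}} = - \frac{2904}{7 \sqrt{1093}} = - 2904 \frac{\sqrt{1093}}{7651} = - \frac{2904 \sqrt{1093}}{7651}$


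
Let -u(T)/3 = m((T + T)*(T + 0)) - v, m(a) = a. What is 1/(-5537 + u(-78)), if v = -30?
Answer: -1/42131 ≈ -2.3735e-5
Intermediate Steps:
u(T) = -90 - 6*T² (u(T) = -3*((T + T)*(T + 0) - 1*(-30)) = -3*((2*T)*T + 30) = -3*(2*T² + 30) = -3*(30 + 2*T²) = -90 - 6*T²)
1/(-5537 + u(-78)) = 1/(-5537 + (-90 - 6*(-78)²)) = 1/(-5537 + (-90 - 6*6084)) = 1/(-5537 + (-90 - 36504)) = 1/(-5537 - 36594) = 1/(-42131) = -1/42131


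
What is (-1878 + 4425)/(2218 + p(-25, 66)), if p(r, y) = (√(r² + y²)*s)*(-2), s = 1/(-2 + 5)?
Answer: 25421607/22127896 + 7641*√4981/22127896 ≈ 1.1732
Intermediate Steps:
s = ⅓ (s = 1/3 = ⅓ ≈ 0.33333)
p(r, y) = -2*√(r² + y²)/3 (p(r, y) = (√(r² + y²)*(⅓))*(-2) = (√(r² + y²)/3)*(-2) = -2*√(r² + y²)/3)
(-1878 + 4425)/(2218 + p(-25, 66)) = (-1878 + 4425)/(2218 - 2*√((-25)² + 66²)/3) = 2547/(2218 - 2*√(625 + 4356)/3) = 2547/(2218 - 2*√4981/3)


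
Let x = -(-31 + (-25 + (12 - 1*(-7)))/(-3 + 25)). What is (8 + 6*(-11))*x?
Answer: -19952/11 ≈ -1813.8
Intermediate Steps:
x = 344/11 (x = -(-31 + (-25 + (12 + 7))/22) = -(-31 + (-25 + 19)*(1/22)) = -(-31 - 6*1/22) = -(-31 - 3/11) = -1*(-344/11) = 344/11 ≈ 31.273)
(8 + 6*(-11))*x = (8 + 6*(-11))*(344/11) = (8 - 66)*(344/11) = -58*344/11 = -19952/11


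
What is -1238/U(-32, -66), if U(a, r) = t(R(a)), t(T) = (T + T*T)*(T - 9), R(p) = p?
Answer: 619/20336 ≈ 0.030439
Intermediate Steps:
t(T) = (-9 + T)*(T + T**2) (t(T) = (T + T**2)*(-9 + T) = (-9 + T)*(T + T**2))
U(a, r) = a*(-9 + a**2 - 8*a)
-1238/U(-32, -66) = -1238*(-1/(32*(-9 + (-32)**2 - 8*(-32)))) = -1238*(-1/(32*(-9 + 1024 + 256))) = -1238/((-32*1271)) = -1238/(-40672) = -1238*(-1/40672) = 619/20336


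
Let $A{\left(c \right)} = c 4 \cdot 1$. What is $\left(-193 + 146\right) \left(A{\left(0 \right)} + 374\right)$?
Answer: $-17578$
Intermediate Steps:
$A{\left(c \right)} = 4 c$ ($A{\left(c \right)} = 4 c 1 = 4 c$)
$\left(-193 + 146\right) \left(A{\left(0 \right)} + 374\right) = \left(-193 + 146\right) \left(4 \cdot 0 + 374\right) = - 47 \left(0 + 374\right) = \left(-47\right) 374 = -17578$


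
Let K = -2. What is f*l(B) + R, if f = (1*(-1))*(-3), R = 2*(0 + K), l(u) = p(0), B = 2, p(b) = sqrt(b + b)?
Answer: -4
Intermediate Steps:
p(b) = sqrt(2)*sqrt(b) (p(b) = sqrt(2*b) = sqrt(2)*sqrt(b))
l(u) = 0 (l(u) = sqrt(2)*sqrt(0) = sqrt(2)*0 = 0)
R = -4 (R = 2*(0 - 2) = 2*(-2) = -4)
f = 3 (f = -1*(-3) = 3)
f*l(B) + R = 3*0 - 4 = 0 - 4 = -4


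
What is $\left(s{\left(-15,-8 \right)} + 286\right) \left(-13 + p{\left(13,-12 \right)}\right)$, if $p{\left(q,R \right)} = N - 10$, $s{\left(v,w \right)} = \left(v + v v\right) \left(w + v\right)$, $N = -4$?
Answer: $122688$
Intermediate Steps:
$s{\left(v,w \right)} = \left(v + w\right) \left(v + v^{2}\right)$ ($s{\left(v,w \right)} = \left(v + v^{2}\right) \left(v + w\right) = \left(v + w\right) \left(v + v^{2}\right)$)
$p{\left(q,R \right)} = -14$ ($p{\left(q,R \right)} = -4 - 10 = -14$)
$\left(s{\left(-15,-8 \right)} + 286\right) \left(-13 + p{\left(13,-12 \right)}\right) = \left(- 15 \left(-15 - 8 + \left(-15\right)^{2} - -120\right) + 286\right) \left(-13 - 14\right) = \left(- 15 \left(-15 - 8 + 225 + 120\right) + 286\right) \left(-27\right) = \left(\left(-15\right) 322 + 286\right) \left(-27\right) = \left(-4830 + 286\right) \left(-27\right) = \left(-4544\right) \left(-27\right) = 122688$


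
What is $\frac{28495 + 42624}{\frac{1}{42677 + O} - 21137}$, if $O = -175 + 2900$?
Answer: $- \frac{3228944838}{959662073} \approx -3.3647$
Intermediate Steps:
$O = 2725$
$\frac{28495 + 42624}{\frac{1}{42677 + O} - 21137} = \frac{28495 + 42624}{\frac{1}{42677 + 2725} - 21137} = \frac{71119}{\frac{1}{45402} - 21137} = \frac{71119}{- \frac{959662073}{45402}} = 71119 \left(- \frac{45402}{959662073}\right) = - \frac{3228944838}{959662073}$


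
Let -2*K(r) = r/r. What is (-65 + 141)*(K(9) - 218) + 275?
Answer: -16331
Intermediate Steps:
K(r) = -½ (K(r) = -r/(2*r) = -½*1 = -½)
(-65 + 141)*(K(9) - 218) + 275 = (-65 + 141)*(-½ - 218) + 275 = 76*(-437/2) + 275 = -16606 + 275 = -16331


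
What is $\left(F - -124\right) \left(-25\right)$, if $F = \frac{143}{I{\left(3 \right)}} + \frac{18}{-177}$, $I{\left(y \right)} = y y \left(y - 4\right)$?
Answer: $- \frac{1433825}{531} \approx -2700.2$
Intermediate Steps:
$I{\left(y \right)} = y^{2} \left(-4 + y\right)$
$F = - \frac{8491}{531}$ ($F = \frac{143}{3^{2} \left(-4 + 3\right)} + \frac{18}{-177} = \frac{143}{9 \left(-1\right)} + 18 \left(- \frac{1}{177}\right) = \frac{143}{-9} - \frac{6}{59} = 143 \left(- \frac{1}{9}\right) - \frac{6}{59} = - \frac{143}{9} - \frac{6}{59} = - \frac{8491}{531} \approx -15.991$)
$\left(F - -124\right) \left(-25\right) = \left(- \frac{8491}{531} - -124\right) \left(-25\right) = \left(- \frac{8491}{531} + 124\right) \left(-25\right) = \frac{57353}{531} \left(-25\right) = - \frac{1433825}{531}$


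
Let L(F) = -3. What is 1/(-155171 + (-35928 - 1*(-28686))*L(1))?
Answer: -1/133445 ≈ -7.4937e-6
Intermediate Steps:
1/(-155171 + (-35928 - 1*(-28686))*L(1)) = 1/(-155171 + (-35928 - 1*(-28686))*(-3)) = 1/(-155171 + (-35928 + 28686)*(-3)) = 1/(-155171 - 7242*(-3)) = 1/(-155171 + 21726) = 1/(-133445) = -1/133445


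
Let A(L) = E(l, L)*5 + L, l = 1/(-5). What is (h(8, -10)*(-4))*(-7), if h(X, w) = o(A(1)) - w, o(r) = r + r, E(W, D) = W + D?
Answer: 560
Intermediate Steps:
l = -⅕ ≈ -0.20000
E(W, D) = D + W
A(L) = -1 + 6*L (A(L) = (L - ⅕)*5 + L = (-⅕ + L)*5 + L = (-1 + 5*L) + L = -1 + 6*L)
o(r) = 2*r
h(X, w) = 10 - w (h(X, w) = 2*(-1 + 6*1) - w = 2*(-1 + 6) - w = 2*5 - w = 10 - w)
(h(8, -10)*(-4))*(-7) = ((10 - 1*(-10))*(-4))*(-7) = ((10 + 10)*(-4))*(-7) = (20*(-4))*(-7) = -80*(-7) = 560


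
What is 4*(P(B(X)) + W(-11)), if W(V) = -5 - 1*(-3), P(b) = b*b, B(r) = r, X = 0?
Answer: -8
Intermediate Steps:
P(b) = b²
W(V) = -2 (W(V) = -5 + 3 = -2)
4*(P(B(X)) + W(-11)) = 4*(0² - 2) = 4*(0 - 2) = 4*(-2) = -8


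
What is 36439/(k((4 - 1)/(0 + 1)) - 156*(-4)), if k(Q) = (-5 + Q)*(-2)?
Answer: 36439/628 ≈ 58.024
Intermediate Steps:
k(Q) = 10 - 2*Q
36439/(k((4 - 1)/(0 + 1)) - 156*(-4)) = 36439/((10 - 2*(4 - 1)/(0 + 1)) - 156*(-4)) = 36439/((10 - 6/1) + 624) = 36439/((10 - 6) + 624) = 36439/(4 + 624) = 36439/628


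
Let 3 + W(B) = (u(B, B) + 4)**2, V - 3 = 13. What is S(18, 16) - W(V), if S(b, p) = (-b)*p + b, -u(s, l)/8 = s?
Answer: -15643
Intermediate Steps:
V = 16 (V = 3 + 13 = 16)
u(s, l) = -8*s
W(B) = -3 + (4 - 8*B)**2 (W(B) = -3 + (-8*B + 4)**2 = -3 + (4 - 8*B)**2)
S(b, p) = b - b*p (S(b, p) = -b*p + b = b - b*p)
S(18, 16) - W(V) = 18*(1 - 1*16) - (-3 + 16*(-1 + 2*16)**2) = 18*(1 - 16) - (-3 + 16*(-1 + 32)**2) = 18*(-15) - (-3 + 16*31**2) = -270 - (-3 + 16*961) = -270 - (-3 + 15376) = -270 - 1*15373 = -270 - 15373 = -15643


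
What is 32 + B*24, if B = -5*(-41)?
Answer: 4952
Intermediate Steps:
B = 205
32 + B*24 = 32 + 205*24 = 32 + 4920 = 4952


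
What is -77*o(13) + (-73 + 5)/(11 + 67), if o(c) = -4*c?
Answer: 156122/39 ≈ 4003.1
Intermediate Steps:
-77*o(13) + (-73 + 5)/(11 + 67) = -(-308)*13 + (-73 + 5)/(11 + 67) = -77*(-52) - 68/78 = 4004 - 68*1/78 = 4004 - 34/39 = 156122/39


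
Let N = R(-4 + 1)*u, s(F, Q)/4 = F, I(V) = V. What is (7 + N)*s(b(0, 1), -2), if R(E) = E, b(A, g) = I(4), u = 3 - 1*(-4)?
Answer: -224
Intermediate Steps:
u = 7 (u = 3 + 4 = 7)
b(A, g) = 4
s(F, Q) = 4*F
N = -21 (N = (-4 + 1)*7 = -3*7 = -21)
(7 + N)*s(b(0, 1), -2) = (7 - 21)*(4*4) = -14*16 = -224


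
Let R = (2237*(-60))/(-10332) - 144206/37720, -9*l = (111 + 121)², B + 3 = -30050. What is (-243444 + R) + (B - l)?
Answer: -317846928169/1188180 ≈ -2.6751e+5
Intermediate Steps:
B = -30053 (B = -3 - 30050 = -30053)
l = -53824/9 (l = -(111 + 121)²/9 = -⅑*232² = -⅑*53824 = -53824/9 ≈ -5980.4)
R = 3630937/396060 (R = -134220*(-1/10332) - 144206*1/37720 = 11185/861 - 72103/18860 = 3630937/396060 ≈ 9.1676)
(-243444 + R) + (B - l) = (-243444 + 3630937/396060) + (-30053 - 1*(-53824/9)) = -96414799703/396060 + (-30053 + 53824/9) = -96414799703/396060 - 216653/9 = -317846928169/1188180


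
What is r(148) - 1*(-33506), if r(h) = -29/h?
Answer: 4958859/148 ≈ 33506.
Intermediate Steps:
r(148) - 1*(-33506) = -29/148 - 1*(-33506) = -29*1/148 + 33506 = -29/148 + 33506 = 4958859/148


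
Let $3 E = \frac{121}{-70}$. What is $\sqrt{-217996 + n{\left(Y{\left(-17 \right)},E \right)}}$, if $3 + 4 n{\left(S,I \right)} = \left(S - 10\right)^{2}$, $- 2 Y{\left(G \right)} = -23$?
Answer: $\frac{i \sqrt{3487939}}{4} \approx 466.9 i$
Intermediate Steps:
$Y{\left(G \right)} = \frac{23}{2}$ ($Y{\left(G \right)} = \left(- \frac{1}{2}\right) \left(-23\right) = \frac{23}{2}$)
$E = - \frac{121}{210}$ ($E = \frac{121 \frac{1}{-70}}{3} = \frac{121 \left(- \frac{1}{70}\right)}{3} = \frac{1}{3} \left(- \frac{121}{70}\right) = - \frac{121}{210} \approx -0.57619$)
$n{\left(S,I \right)} = - \frac{3}{4} + \frac{\left(-10 + S\right)^{2}}{4}$ ($n{\left(S,I \right)} = - \frac{3}{4} + \frac{\left(S - 10\right)^{2}}{4} = - \frac{3}{4} + \frac{\left(-10 + S\right)^{2}}{4}$)
$\sqrt{-217996 + n{\left(Y{\left(-17 \right)},E \right)}} = \sqrt{-217996 - \left(\frac{3}{4} - \frac{\left(-10 + \frac{23}{2}\right)^{2}}{4}\right)} = \sqrt{-217996 - \left(\frac{3}{4} - \frac{\left(\frac{3}{2}\right)^{2}}{4}\right)} = \sqrt{-217996 + \left(- \frac{3}{4} + \frac{1}{4} \cdot \frac{9}{4}\right)} = \sqrt{-217996 + \left(- \frac{3}{4} + \frac{9}{16}\right)} = \sqrt{-217996 - \frac{3}{16}} = \sqrt{- \frac{3487939}{16}} = \frac{i \sqrt{3487939}}{4}$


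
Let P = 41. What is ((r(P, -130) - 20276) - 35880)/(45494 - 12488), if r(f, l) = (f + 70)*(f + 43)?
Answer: -23416/16503 ≈ -1.4189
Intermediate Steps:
r(f, l) = (43 + f)*(70 + f) (r(f, l) = (70 + f)*(43 + f) = (43 + f)*(70 + f))
((r(P, -130) - 20276) - 35880)/(45494 - 12488) = (((3010 + 41**2 + 113*41) - 20276) - 35880)/(45494 - 12488) = (((3010 + 1681 + 4633) - 20276) - 35880)/33006 = ((9324 - 20276) - 35880)*(1/33006) = (-10952 - 35880)*(1/33006) = -46832*1/33006 = -23416/16503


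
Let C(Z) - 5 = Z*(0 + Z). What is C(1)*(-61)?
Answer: -366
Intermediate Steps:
C(Z) = 5 + Z**2 (C(Z) = 5 + Z*(0 + Z) = 5 + Z*Z = 5 + Z**2)
C(1)*(-61) = (5 + 1**2)*(-61) = (5 + 1)*(-61) = 6*(-61) = -366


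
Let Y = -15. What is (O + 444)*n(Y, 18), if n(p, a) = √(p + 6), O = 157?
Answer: 1803*I ≈ 1803.0*I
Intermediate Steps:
n(p, a) = √(6 + p)
(O + 444)*n(Y, 18) = (157 + 444)*√(6 - 15) = 601*√(-9) = 601*(3*I) = 1803*I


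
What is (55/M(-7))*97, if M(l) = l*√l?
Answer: 5335*I*√7/49 ≈ 288.06*I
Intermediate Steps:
M(l) = l^(3/2)
(55/M(-7))*97 = (55/((-7)^(3/2)))*97 = (55/((-7*I*√7)))*97 = (55*(I*√7/49))*97 = (55*I*√7/49)*97 = 5335*I*√7/49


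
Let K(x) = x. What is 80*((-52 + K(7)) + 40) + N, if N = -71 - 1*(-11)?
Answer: -460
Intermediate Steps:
N = -60 (N = -71 + 11 = -60)
80*((-52 + K(7)) + 40) + N = 80*((-52 + 7) + 40) - 60 = 80*(-45 + 40) - 60 = 80*(-5) - 60 = -400 - 60 = -460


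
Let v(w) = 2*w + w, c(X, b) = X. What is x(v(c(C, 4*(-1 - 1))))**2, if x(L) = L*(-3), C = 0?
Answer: 0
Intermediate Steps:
v(w) = 3*w
x(L) = -3*L
x(v(c(C, 4*(-1 - 1))))**2 = (-9*0)**2 = (-3*0)**2 = 0**2 = 0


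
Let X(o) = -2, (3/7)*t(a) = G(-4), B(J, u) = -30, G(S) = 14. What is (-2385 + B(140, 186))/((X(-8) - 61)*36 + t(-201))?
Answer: 1035/958 ≈ 1.0804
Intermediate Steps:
t(a) = 98/3 (t(a) = (7/3)*14 = 98/3)
(-2385 + B(140, 186))/((X(-8) - 61)*36 + t(-201)) = (-2385 - 30)/((-2 - 61)*36 + 98/3) = -2415/(-63*36 + 98/3) = -2415/(-2268 + 98/3) = -2415/(-6706/3) = -2415*(-3/6706) = 1035/958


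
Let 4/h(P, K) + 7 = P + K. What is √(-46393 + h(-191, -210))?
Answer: I*√482672874/102 ≈ 215.39*I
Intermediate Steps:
h(P, K) = 4/(-7 + K + P) (h(P, K) = 4/(-7 + (P + K)) = 4/(-7 + (K + P)) = 4/(-7 + K + P))
√(-46393 + h(-191, -210)) = √(-46393 + 4/(-7 - 210 - 191)) = √(-46393 + 4/(-408)) = √(-46393 + 4*(-1/408)) = √(-46393 - 1/102) = √(-4732087/102) = I*√482672874/102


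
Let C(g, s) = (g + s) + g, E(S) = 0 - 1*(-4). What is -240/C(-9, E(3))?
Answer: 120/7 ≈ 17.143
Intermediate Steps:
E(S) = 4 (E(S) = 0 + 4 = 4)
C(g, s) = s + 2*g
-240/C(-9, E(3)) = -240/(4 + 2*(-9)) = -240/(4 - 18) = -240/(-14) = -240*(-1/14) = 120/7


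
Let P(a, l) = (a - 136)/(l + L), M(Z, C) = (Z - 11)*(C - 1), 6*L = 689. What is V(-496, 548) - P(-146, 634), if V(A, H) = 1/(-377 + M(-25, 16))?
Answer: 1547071/4120081 ≈ 0.37550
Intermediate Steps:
L = 689/6 (L = (1/6)*689 = 689/6 ≈ 114.83)
M(Z, C) = (-1 + C)*(-11 + Z) (M(Z, C) = (-11 + Z)*(-1 + C) = (-1 + C)*(-11 + Z))
V(A, H) = -1/917 (V(A, H) = 1/(-377 + (11 - 1*(-25) - 11*16 + 16*(-25))) = 1/(-377 + (11 + 25 - 176 - 400)) = 1/(-377 - 540) = 1/(-917) = -1/917)
P(a, l) = (-136 + a)/(689/6 + l) (P(a, l) = (a - 136)/(l + 689/6) = (-136 + a)/(689/6 + l))
V(-496, 548) - P(-146, 634) = -1/917 - 6*(-136 - 146)/(689 + 6*634) = -1/917 - 6*(-282)/(689 + 3804) = -1/917 - 6*(-282)/4493 = -1/917 - 1*(-1692/4493) = -1/917 + 1692/4493 = 1547071/4120081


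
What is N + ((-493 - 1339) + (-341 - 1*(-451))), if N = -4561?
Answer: -6283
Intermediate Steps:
N + ((-493 - 1339) + (-341 - 1*(-451))) = -4561 + ((-493 - 1339) + (-341 - 1*(-451))) = -4561 + (-1832 + (-341 + 451)) = -4561 + (-1832 + 110) = -4561 - 1722 = -6283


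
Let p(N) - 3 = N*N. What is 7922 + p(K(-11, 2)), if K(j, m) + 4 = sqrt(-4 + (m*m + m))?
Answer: 7943 - 8*sqrt(2) ≈ 7931.7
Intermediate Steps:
K(j, m) = -4 + sqrt(-4 + m + m**2) (K(j, m) = -4 + sqrt(-4 + (m*m + m)) = -4 + sqrt(-4 + (m**2 + m)) = -4 + sqrt(-4 + (m + m**2)) = -4 + sqrt(-4 + m + m**2))
p(N) = 3 + N**2 (p(N) = 3 + N*N = 3 + N**2)
7922 + p(K(-11, 2)) = 7922 + (3 + (-4 + sqrt(-4 + 2 + 2**2))**2) = 7922 + (3 + (-4 + sqrt(-4 + 2 + 4))**2) = 7922 + (3 + (-4 + sqrt(2))**2) = 7925 + (-4 + sqrt(2))**2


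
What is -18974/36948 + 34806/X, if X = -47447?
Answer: -1093135733/876535878 ≈ -1.2471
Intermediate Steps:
-18974/36948 + 34806/X = -18974/36948 + 34806/(-47447) = -18974*1/36948 + 34806*(-1/47447) = -9487/18474 - 34806/47447 = -1093135733/876535878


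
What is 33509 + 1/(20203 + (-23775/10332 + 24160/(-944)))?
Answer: 137370171605653/4099500773 ≈ 33509.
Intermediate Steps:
33509 + 1/(20203 + (-23775/10332 + 24160/(-944))) = 33509 + 1/(20203 + (-23775*1/10332 + 24160*(-1/944))) = 33509 + 1/(20203 + (-7925/3444 - 1510/59)) = 33509 + 1/(20203 - 5668015/203196) = 33509 + 1/(4099500773/203196) = 33509 + 203196/4099500773 = 137370171605653/4099500773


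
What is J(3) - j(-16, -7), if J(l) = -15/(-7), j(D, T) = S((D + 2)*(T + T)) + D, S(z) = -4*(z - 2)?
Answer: 5559/7 ≈ 794.14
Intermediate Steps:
S(z) = 8 - 4*z (S(z) = -4*(-2 + z) = 8 - 4*z)
j(D, T) = 8 + D - 8*T*(2 + D) (j(D, T) = (8 - 4*(D + 2)*(T + T)) + D = (8 - 4*(2 + D)*2*T) + D = (8 - 8*T*(2 + D)) + D = 8 + D - 8*T*(2 + D))
J(l) = 15/7 (J(l) = -15*(-1/7) = 15/7)
J(3) - j(-16, -7) = 15/7 - (8 - 16 - 8*(-7)*(2 - 16)) = 15/7 - (8 - 16 - 8*(-7)*(-14)) = 15/7 - (8 - 16 - 784) = 15/7 - 1*(-792) = 15/7 + 792 = 5559/7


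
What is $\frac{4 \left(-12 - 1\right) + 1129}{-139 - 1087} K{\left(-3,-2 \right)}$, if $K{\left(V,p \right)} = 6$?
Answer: $- \frac{3231}{613} \approx -5.2708$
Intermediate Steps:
$\frac{4 \left(-12 - 1\right) + 1129}{-139 - 1087} K{\left(-3,-2 \right)} = \frac{4 \left(-12 - 1\right) + 1129}{-139 - 1087} \cdot 6 = \frac{4 \left(-13\right) + 1129}{-1226} \cdot 6 = \left(-52 + 1129\right) \left(- \frac{1}{1226}\right) 6 = 1077 \left(- \frac{1}{1226}\right) 6 = \left(- \frac{1077}{1226}\right) 6 = - \frac{3231}{613}$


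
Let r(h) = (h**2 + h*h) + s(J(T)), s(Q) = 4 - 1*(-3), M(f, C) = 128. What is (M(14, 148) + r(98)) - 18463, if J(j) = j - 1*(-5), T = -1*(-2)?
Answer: 880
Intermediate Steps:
T = 2
J(j) = 5 + j (J(j) = j + 5 = 5 + j)
s(Q) = 7 (s(Q) = 4 + 3 = 7)
r(h) = 7 + 2*h**2 (r(h) = (h**2 + h*h) + 7 = (h**2 + h**2) + 7 = 2*h**2 + 7 = 7 + 2*h**2)
(M(14, 148) + r(98)) - 18463 = (128 + (7 + 2*98**2)) - 18463 = (128 + (7 + 2*9604)) - 18463 = (128 + (7 + 19208)) - 18463 = (128 + 19215) - 18463 = 19343 - 18463 = 880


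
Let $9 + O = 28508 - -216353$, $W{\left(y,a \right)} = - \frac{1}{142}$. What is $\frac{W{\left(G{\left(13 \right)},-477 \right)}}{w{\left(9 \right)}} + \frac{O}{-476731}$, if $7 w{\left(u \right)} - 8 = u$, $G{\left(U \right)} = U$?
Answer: $- \frac{34965285}{67695802} \approx -0.51651$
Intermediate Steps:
$w{\left(u \right)} = \frac{8}{7} + \frac{u}{7}$
$W{\left(y,a \right)} = - \frac{1}{142}$ ($W{\left(y,a \right)} = \left(-1\right) \frac{1}{142} = - \frac{1}{142}$)
$O = 244852$ ($O = -9 + \left(28508 - -216353\right) = -9 + \left(28508 + 216353\right) = -9 + 244861 = 244852$)
$\frac{W{\left(G{\left(13 \right)},-477 \right)}}{w{\left(9 \right)}} + \frac{O}{-476731} = - \frac{1}{142 \left(\frac{8}{7} + \frac{1}{7} \cdot 9\right)} + \frac{244852}{-476731} = - \frac{1}{142 \left(\frac{8}{7} + \frac{9}{7}\right)} + 244852 \left(- \frac{1}{476731}\right) = - \frac{1}{142 \cdot \frac{17}{7}} - \frac{244852}{476731} = \left(- \frac{1}{142}\right) \frac{7}{17} - \frac{244852}{476731} = - \frac{7}{2414} - \frac{244852}{476731} = - \frac{34965285}{67695802}$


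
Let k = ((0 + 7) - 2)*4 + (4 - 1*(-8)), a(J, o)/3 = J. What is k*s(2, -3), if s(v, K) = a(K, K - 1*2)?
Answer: -288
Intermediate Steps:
a(J, o) = 3*J
s(v, K) = 3*K
k = 32 (k = (7 - 2)*4 + (4 + 8) = 5*4 + 12 = 20 + 12 = 32)
k*s(2, -3) = 32*(3*(-3)) = 32*(-9) = -288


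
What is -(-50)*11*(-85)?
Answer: -46750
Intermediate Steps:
-(-50)*11*(-85) = -50*(-11)*(-85) = 550*(-85) = -46750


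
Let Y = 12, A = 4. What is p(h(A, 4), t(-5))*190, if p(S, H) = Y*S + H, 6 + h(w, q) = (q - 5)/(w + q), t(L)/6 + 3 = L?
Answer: -23085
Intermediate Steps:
t(L) = -18 + 6*L
h(w, q) = -6 + (-5 + q)/(q + w) (h(w, q) = -6 + (q - 5)/(w + q) = -6 + (-5 + q)/(q + w))
p(S, H) = H + 12*S (p(S, H) = 12*S + H = H + 12*S)
p(h(A, 4), t(-5))*190 = ((-18 + 6*(-5)) + 12*((-5 - 6*4 - 5*4)/(4 + 4)))*190 = ((-18 - 30) + 12*((-5 - 24 - 20)/8))*190 = (-48 + 12*((⅛)*(-49)))*190 = (-48 + 12*(-49/8))*190 = (-48 - 147/2)*190 = -243/2*190 = -23085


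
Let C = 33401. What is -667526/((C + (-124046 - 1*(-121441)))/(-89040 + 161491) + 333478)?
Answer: -24181463113/12080422687 ≈ -2.0017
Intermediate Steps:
-667526/((C + (-124046 - 1*(-121441)))/(-89040 + 161491) + 333478) = -667526/((33401 + (-124046 - 1*(-121441)))/(-89040 + 161491) + 333478) = -667526/((33401 + (-124046 + 121441))/72451 + 333478) = -667526/((33401 - 2605)*(1/72451) + 333478) = -667526/(30796*(1/72451) + 333478) = -667526/(30796/72451 + 333478) = -667526/24160845374/72451 = -667526*72451/24160845374 = -24181463113/12080422687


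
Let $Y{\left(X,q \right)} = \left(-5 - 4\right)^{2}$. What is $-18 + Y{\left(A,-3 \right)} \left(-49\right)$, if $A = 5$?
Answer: $-3987$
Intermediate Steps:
$Y{\left(X,q \right)} = 81$ ($Y{\left(X,q \right)} = \left(-9\right)^{2} = 81$)
$-18 + Y{\left(A,-3 \right)} \left(-49\right) = -18 + 81 \left(-49\right) = -18 - 3969 = -3987$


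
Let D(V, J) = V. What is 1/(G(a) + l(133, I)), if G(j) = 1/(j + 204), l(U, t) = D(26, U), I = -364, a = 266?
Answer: 470/12221 ≈ 0.038458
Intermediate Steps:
l(U, t) = 26
G(j) = 1/(204 + j)
1/(G(a) + l(133, I)) = 1/(1/(204 + 266) + 26) = 1/(1/470 + 26) = 1/(12221/470) = 470/12221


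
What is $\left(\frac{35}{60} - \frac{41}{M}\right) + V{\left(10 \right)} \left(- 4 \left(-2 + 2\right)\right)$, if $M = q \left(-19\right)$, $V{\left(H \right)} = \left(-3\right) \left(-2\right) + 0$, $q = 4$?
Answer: $\frac{64}{57} \approx 1.1228$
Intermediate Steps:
$V{\left(H \right)} = 6$ ($V{\left(H \right)} = 6 + 0 = 6$)
$M = -76$ ($M = 4 \left(-19\right) = -76$)
$\left(\frac{35}{60} - \frac{41}{M}\right) + V{\left(10 \right)} \left(- 4 \left(-2 + 2\right)\right) = \left(\frac{35}{60} - \frac{41}{-76}\right) + 6 \left(- 4 \left(-2 + 2\right)\right) = \left(35 \cdot \frac{1}{60} - - \frac{41}{76}\right) + 6 \left(\left(-4\right) 0\right) = \left(\frac{7}{12} + \frac{41}{76}\right) + 6 \cdot 0 = \frac{64}{57} + 0 = \frac{64}{57}$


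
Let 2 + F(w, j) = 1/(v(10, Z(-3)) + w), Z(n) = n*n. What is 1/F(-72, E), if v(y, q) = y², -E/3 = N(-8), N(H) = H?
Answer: -28/55 ≈ -0.50909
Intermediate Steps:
E = 24 (E = -3*(-8) = 24)
Z(n) = n²
F(w, j) = -2 + 1/(100 + w) (F(w, j) = -2 + 1/(10² + w) = -2 + 1/(100 + w))
1/F(-72, E) = 1/((-199 - 2*(-72))/(100 - 72)) = 1/((-199 + 144)/28) = 1/((1/28)*(-55)) = 1/(-55/28) = -28/55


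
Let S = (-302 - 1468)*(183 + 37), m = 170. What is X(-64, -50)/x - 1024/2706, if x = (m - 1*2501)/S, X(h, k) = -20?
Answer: -390309536/116809 ≈ -3341.4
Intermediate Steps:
S = -389400 (S = -1770*220 = -389400)
x = 777/129800 (x = (170 - 1*2501)/(-389400) = (170 - 2501)*(-1/389400) = -2331*(-1/389400) = 777/129800 ≈ 0.0059861)
X(-64, -50)/x - 1024/2706 = -20/777/129800 - 1024/2706 = -20*129800/777 - 1024*1/2706 = -2596000/777 - 512/1353 = -390309536/116809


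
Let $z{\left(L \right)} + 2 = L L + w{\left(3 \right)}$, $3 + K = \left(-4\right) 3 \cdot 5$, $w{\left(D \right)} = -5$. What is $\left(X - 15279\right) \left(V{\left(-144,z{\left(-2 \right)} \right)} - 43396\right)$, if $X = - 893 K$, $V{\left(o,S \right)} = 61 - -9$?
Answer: $-1775499480$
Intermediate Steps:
$K = -63$ ($K = -3 + \left(-4\right) 3 \cdot 5 = -3 - 60 = -63$)
$z{\left(L \right)} = -7 + L^{2}$ ($z{\left(L \right)} = -2 + \left(L L - 5\right) = -2 + \left(L^{2} - 5\right) = -2 + \left(-5 + L^{2}\right) = -7 + L^{2}$)
$V{\left(o,S \right)} = 70$ ($V{\left(o,S \right)} = 61 + 9 = 70$)
$X = 56259$ ($X = \left(-893\right) \left(-63\right) = 56259$)
$\left(X - 15279\right) \left(V{\left(-144,z{\left(-2 \right)} \right)} - 43396\right) = \left(56259 - 15279\right) \left(70 - 43396\right) = 40980 \left(-43326\right) = -1775499480$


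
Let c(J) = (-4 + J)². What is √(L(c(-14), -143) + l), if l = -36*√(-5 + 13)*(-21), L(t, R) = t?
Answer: 6*√(9 + 42*√2) ≈ 49.621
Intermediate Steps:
l = 1512*√2 (l = -72*√2*(-21) = 1512*√2 ≈ 2138.3)
√(L(c(-14), -143) + l) = √((-4 - 14)² + 1512*√2) = √((-18)² + 1512*√2) = √(324 + 1512*√2)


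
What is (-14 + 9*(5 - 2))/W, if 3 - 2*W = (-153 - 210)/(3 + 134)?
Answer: 1781/387 ≈ 4.6021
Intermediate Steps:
W = 387/137 (W = 3/2 - (-153 - 210)/(2*(3 + 134)) = 3/2 - (-363)/(2*137) = 3/2 - ½*(-363/137) = 3/2 + 363/274 = 387/137 ≈ 2.8248)
(-14 + 9*(5 - 2))/W = (-14 + 9*(5 - 2))/(387/137) = (-14 + 9*3)*(137/387) = (-14 + 27)*(137/387) = 13*(137/387) = 1781/387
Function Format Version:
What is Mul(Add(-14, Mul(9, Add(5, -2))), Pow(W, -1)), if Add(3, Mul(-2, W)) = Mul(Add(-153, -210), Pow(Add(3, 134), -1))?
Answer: Rational(1781, 387) ≈ 4.6021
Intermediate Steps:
W = Rational(387, 137) (W = Add(Rational(3, 2), Mul(Rational(-1, 2), Mul(Add(-153, -210), Pow(Add(3, 134), -1)))) = Add(Rational(3, 2), Mul(Rational(-1, 2), Mul(-363, Pow(137, -1)))) = Add(Rational(3, 2), Mul(Rational(-1, 2), Mul(-363, Rational(1, 137)))) = Add(Rational(3, 2), Mul(Rational(-1, 2), Rational(-363, 137))) = Add(Rational(3, 2), Rational(363, 274)) = Rational(387, 137) ≈ 2.8248)
Mul(Add(-14, Mul(9, Add(5, -2))), Pow(W, -1)) = Mul(Add(-14, Mul(9, Add(5, -2))), Pow(Rational(387, 137), -1)) = Mul(Add(-14, Mul(9, 3)), Rational(137, 387)) = Mul(Add(-14, 27), Rational(137, 387)) = Mul(13, Rational(137, 387)) = Rational(1781, 387)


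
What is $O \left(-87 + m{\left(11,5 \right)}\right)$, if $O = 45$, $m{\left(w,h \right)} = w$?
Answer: $-3420$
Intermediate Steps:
$O \left(-87 + m{\left(11,5 \right)}\right) = 45 \left(-87 + 11\right) = 45 \left(-76\right) = -3420$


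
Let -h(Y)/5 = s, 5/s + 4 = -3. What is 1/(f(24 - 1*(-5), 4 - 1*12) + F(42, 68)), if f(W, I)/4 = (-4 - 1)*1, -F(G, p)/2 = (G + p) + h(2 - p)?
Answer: -7/1730 ≈ -0.0040462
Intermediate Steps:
s = -5/7 (s = 5/(-4 - 3) = 5/(-7) = 5*(-⅐) = -5/7 ≈ -0.71429)
h(Y) = 25/7 (h(Y) = -5*(-5/7) = 25/7)
F(G, p) = -50/7 - 2*G - 2*p (F(G, p) = -2*((G + p) + 25/7) = -2*(25/7 + G + p) = -50/7 - 2*G - 2*p)
f(W, I) = -20 (f(W, I) = 4*((-4 - 1)*1) = 4*(-5*1) = 4*(-5) = -20)
1/(f(24 - 1*(-5), 4 - 1*12) + F(42, 68)) = 1/(-20 + (-50/7 - 2*42 - 2*68)) = 1/(-20 + (-50/7 - 84 - 136)) = 1/(-20 - 1590/7) = 1/(-1730/7) = -7/1730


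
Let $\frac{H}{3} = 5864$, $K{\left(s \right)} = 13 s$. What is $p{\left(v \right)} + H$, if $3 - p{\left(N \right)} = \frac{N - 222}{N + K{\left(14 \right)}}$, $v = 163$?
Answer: $\frac{6070334}{345} \approx 17595.0$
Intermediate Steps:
$H = 17592$ ($H = 3 \cdot 5864 = 17592$)
$p{\left(N \right)} = 3 - \frac{-222 + N}{182 + N}$ ($p{\left(N \right)} = 3 - \frac{N - 222}{N + 13 \cdot 14} = 3 - \frac{-222 + N}{N + 182} = 3 - \frac{-222 + N}{182 + N}$)
$p{\left(v \right)} + H = \frac{2 \left(384 + 163\right)}{182 + 163} + 17592 = 2 \cdot \frac{1}{345} \cdot 547 + 17592 = \frac{1094}{345} + 17592 = \frac{6070334}{345}$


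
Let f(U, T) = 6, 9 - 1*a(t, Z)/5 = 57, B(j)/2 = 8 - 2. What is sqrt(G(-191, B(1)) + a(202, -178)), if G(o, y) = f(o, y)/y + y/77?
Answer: I*sqrt(5676286)/154 ≈ 15.471*I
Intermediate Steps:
B(j) = 12 (B(j) = 2*(8 - 2) = 2*6 = 12)
a(t, Z) = -240 (a(t, Z) = 45 - 5*57 = 45 - 285 = -240)
G(o, y) = 6/y + y/77
sqrt(G(-191, B(1)) + a(202, -178)) = sqrt((6/12 + (1/77)*12) - 240) = sqrt((6*(1/12) + 12/77) - 240) = sqrt((1/2 + 12/77) - 240) = sqrt(101/154 - 240) = sqrt(-36859/154) = I*sqrt(5676286)/154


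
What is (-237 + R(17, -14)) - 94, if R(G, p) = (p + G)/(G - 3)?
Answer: -4631/14 ≈ -330.79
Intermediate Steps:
R(G, p) = (G + p)/(-3 + G)
(-237 + R(17, -14)) - 94 = (-237 + (17 - 14)/(-3 + 17)) - 94 = (-237 + 3/14) - 94 = -3315/14 - 94 = -4631/14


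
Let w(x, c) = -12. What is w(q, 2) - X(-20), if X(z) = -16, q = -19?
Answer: 4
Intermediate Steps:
w(q, 2) - X(-20) = -12 - 1*(-16) = -12 + 16 = 4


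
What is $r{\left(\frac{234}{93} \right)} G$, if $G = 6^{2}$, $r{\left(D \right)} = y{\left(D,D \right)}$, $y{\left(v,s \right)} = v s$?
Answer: $\frac{219024}{961} \approx 227.91$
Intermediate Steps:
$y{\left(v,s \right)} = s v$
$r{\left(D \right)} = D^{2}$ ($r{\left(D \right)} = D D = D^{2}$)
$G = 36$
$r{\left(\frac{234}{93} \right)} G = \left(\frac{234}{93}\right)^{2} \cdot 36 = \left(234 \cdot \frac{1}{93}\right)^{2} \cdot 36 = \left(\frac{78}{31}\right)^{2} \cdot 36 = \frac{6084}{961} \cdot 36 = \frac{219024}{961}$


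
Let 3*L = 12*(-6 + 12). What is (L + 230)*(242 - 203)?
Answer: 9906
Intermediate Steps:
L = 24 (L = (12*(-6 + 12))/3 = (12*6)/3 = (⅓)*72 = 24)
(L + 230)*(242 - 203) = (24 + 230)*(242 - 203) = 254*39 = 9906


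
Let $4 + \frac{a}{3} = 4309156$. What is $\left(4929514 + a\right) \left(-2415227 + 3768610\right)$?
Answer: $24167319629510$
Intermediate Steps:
$a = 12927456$ ($a = -12 + 3 \cdot 4309156 = -12 + 12927468 = 12927456$)
$\left(4929514 + a\right) \left(-2415227 + 3768610\right) = \left(4929514 + 12927456\right) \left(-2415227 + 3768610\right) = 17856970 \cdot 1353383 = 24167319629510$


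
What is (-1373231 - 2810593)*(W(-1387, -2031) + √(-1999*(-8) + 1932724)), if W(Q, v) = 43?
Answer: -179904432 - 25102944*√54131 ≈ -6.0204e+9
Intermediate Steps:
(-1373231 - 2810593)*(W(-1387, -2031) + √(-1999*(-8) + 1932724)) = (-1373231 - 2810593)*(43 + √(-1999*(-8) + 1932724)) = -4183824*(43 + √(15992 + 1932724)) = -4183824*(43 + √1948716) = -4183824*(43 + 6*√54131) = -179904432 - 25102944*√54131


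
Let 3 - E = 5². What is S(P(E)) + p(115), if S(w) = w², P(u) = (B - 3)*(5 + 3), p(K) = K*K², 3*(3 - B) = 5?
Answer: 13689475/9 ≈ 1.5211e+6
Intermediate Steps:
B = 4/3 (B = 3 - ⅓*5 = 3 - 5/3 = 4/3 ≈ 1.3333)
E = -22 (E = 3 - 1*5² = 3 - 1*25 = 3 - 25 = -22)
p(K) = K³
P(u) = -40/3 (P(u) = (4/3 - 3)*(5 + 3) = -5/3*8 = -40/3)
S(P(E)) + p(115) = (-40/3)² + 115³ = 1600/9 + 1520875 = 13689475/9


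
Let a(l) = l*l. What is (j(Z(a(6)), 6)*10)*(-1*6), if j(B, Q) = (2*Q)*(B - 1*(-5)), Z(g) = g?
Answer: -29520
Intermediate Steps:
a(l) = l²
j(B, Q) = 2*Q*(5 + B) (j(B, Q) = (2*Q)*(B + 5) = (2*Q)*(5 + B) = 2*Q*(5 + B))
(j(Z(a(6)), 6)*10)*(-1*6) = ((2*6*(5 + 6²))*10)*(-1*6) = ((2*6*(5 + 36))*10)*(-6) = ((2*6*41)*10)*(-6) = (492*10)*(-6) = 4920*(-6) = -29520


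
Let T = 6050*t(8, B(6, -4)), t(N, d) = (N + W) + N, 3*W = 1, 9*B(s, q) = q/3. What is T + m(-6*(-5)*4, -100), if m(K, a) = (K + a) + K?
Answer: 296870/3 ≈ 98957.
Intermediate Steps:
B(s, q) = q/27 (B(s, q) = (q/3)/9 = q/27)
W = 1/3 (W = (1/3)*1 = 1/3 ≈ 0.33333)
t(N, d) = 1/3 + 2*N (t(N, d) = (N + 1/3) + N = (1/3 + N) + N = 1/3 + 2*N)
m(K, a) = a + 2*K
T = 296450/3 (T = 6050*(1/3 + 2*8) = 6050*(1/3 + 16) = 6050*(49/3) = 296450/3 ≈ 98817.)
T + m(-6*(-5)*4, -100) = 296450/3 + (-100 + 2*(-6*(-5)*4)) = 296450/3 + (-100 + 2*(30*4)) = 296450/3 + (-100 + 2*120) = 296450/3 + (-100 + 240) = 296450/3 + 140 = 296870/3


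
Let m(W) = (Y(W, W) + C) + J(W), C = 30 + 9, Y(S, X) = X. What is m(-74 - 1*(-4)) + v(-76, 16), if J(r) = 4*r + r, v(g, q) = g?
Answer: -457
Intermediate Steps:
C = 39
J(r) = 5*r
m(W) = 39 + 6*W (m(W) = (W + 39) + 5*W = (39 + W) + 5*W = 39 + 6*W)
m(-74 - 1*(-4)) + v(-76, 16) = (39 + 6*(-74 - 1*(-4))) - 76 = (39 + 6*(-74 + 4)) - 76 = (39 + 6*(-70)) - 76 = (39 - 420) - 76 = -381 - 76 = -457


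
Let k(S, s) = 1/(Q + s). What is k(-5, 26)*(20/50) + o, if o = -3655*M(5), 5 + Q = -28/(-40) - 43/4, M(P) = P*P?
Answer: -20011117/219 ≈ -91375.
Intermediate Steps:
M(P) = P²
Q = -301/20 (Q = -5 + (-28/(-40) - 43/4) = -5 + (-28*(-1/40) - 43*¼) = -5 + (7/10 - 43/4) = -5 - 201/20 = -301/20 ≈ -15.050)
o = -91375 (o = -3655*5² = -3655*25 = -91375)
k(S, s) = 1/(-301/20 + s)
k(-5, 26)*(20/50) + o = (20/(-301 + 20*26))*(20/50) - 91375 = (20/(-301 + 520))*(20*(1/50)) - 91375 = (20/219)*(⅖) - 91375 = 8/219 - 91375 = -20011117/219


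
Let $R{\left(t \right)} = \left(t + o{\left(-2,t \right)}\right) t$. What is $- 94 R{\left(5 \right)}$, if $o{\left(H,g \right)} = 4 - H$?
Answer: $-5170$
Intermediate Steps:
$R{\left(t \right)} = t \left(6 + t\right)$ ($R{\left(t \right)} = \left(t + \left(4 - -2\right)\right) t = \left(t + \left(4 + 2\right)\right) t = \left(t + 6\right) t = \left(6 + t\right) t = t \left(6 + t\right)$)
$- 94 R{\left(5 \right)} = - 94 \cdot 5 \left(6 + 5\right) = - 94 \cdot 5 \cdot 11 = \left(-94\right) 55 = -5170$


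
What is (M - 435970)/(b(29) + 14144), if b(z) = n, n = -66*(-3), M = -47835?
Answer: -483805/14342 ≈ -33.733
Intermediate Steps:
n = 198
b(z) = 198
(M - 435970)/(b(29) + 14144) = (-47835 - 435970)/(198 + 14144) = -483805/14342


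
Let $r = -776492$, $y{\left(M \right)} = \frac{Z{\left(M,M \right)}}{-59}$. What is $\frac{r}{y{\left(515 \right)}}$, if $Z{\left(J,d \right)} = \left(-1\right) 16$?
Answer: $- \frac{11453257}{4} \approx -2.8633 \cdot 10^{6}$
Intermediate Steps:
$Z{\left(J,d \right)} = -16$
$y{\left(M \right)} = \frac{16}{59}$ ($y{\left(M \right)} = - \frac{16}{-59} = \left(-16\right) \left(- \frac{1}{59}\right) = \frac{16}{59}$)
$\frac{r}{y{\left(515 \right)}} = - \frac{776492}{\frac{16}{59}} = \left(-776492\right) \frac{59}{16} = - \frac{11453257}{4}$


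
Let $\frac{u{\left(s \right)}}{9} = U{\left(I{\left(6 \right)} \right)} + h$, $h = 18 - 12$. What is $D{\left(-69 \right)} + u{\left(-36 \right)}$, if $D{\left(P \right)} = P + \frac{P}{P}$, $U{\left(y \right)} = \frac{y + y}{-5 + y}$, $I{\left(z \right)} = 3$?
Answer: $-41$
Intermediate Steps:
$h = 6$
$U{\left(y \right)} = \frac{2 y}{-5 + y}$
$u{\left(s \right)} = 27$ ($u{\left(s \right)} = 9 \left(2 \cdot 3 \frac{1}{-5 + 3} + 6\right) = 9 \left(2 \cdot 3 \frac{1}{-2} + 6\right) = 9 \left(2 \cdot 3 \left(- \frac{1}{2}\right) + 6\right) = 9 \left(-3 + 6\right) = 9 \cdot 3 = 27$)
$D{\left(P \right)} = 1 + P$ ($D{\left(P \right)} = P + 1 = 1 + P$)
$D{\left(-69 \right)} + u{\left(-36 \right)} = \left(1 - 69\right) + 27 = -68 + 27 = -41$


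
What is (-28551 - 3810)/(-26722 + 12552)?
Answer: 32361/14170 ≈ 2.2838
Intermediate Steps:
(-28551 - 3810)/(-26722 + 12552) = -32361/(-14170) = -32361*(-1/14170) = 32361/14170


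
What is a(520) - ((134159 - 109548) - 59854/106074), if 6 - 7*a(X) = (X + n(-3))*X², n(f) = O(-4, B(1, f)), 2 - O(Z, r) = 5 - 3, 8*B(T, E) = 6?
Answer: -7466563023538/371259 ≈ -2.0111e+7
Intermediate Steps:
B(T, E) = ¾ (B(T, E) = (⅛)*6 = ¾)
O(Z, r) = 0 (O(Z, r) = 2 - (5 - 3) = 2 - 1*2 = 2 - 2 = 0)
n(f) = 0
a(X) = 6/7 - X³/7 (a(X) = 6/7 - (X + 0)*X²/7 = 6/7 - X*X²/7 = 6/7 - X³/7)
a(520) - ((134159 - 109548) - 59854/106074) = (6/7 - ⅐*520³) - ((134159 - 109548) - 59854/106074) = (6/7 - ⅐*140608000) - (24611 - 59854*1/106074) = (6/7 - 140608000/7) - (24611 - 29927/53037) = -140607994/7 - 1*1305263680/53037 = -140607994/7 - 1305263680/53037 = -7466563023538/371259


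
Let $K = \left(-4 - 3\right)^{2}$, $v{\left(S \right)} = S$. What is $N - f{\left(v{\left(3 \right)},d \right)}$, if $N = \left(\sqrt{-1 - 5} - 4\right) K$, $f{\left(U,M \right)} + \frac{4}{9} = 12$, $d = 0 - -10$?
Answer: $- \frac{1868}{9} + 49 i \sqrt{6} \approx -207.56 + 120.03 i$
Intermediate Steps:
$d = 10$ ($d = 0 + 10 = 10$)
$f{\left(U,M \right)} = \frac{104}{9}$ ($f{\left(U,M \right)} = - \frac{4}{9} + 12 = \frac{104}{9}$)
$K = 49$ ($K = \left(-7\right)^{2} = 49$)
$N = -196 + 49 i \sqrt{6}$ ($N = \left(\sqrt{-1 - 5} - 4\right) 49 = \left(\sqrt{-6} - 4\right) 49 = \left(i \sqrt{6} - 4\right) 49 = \left(-4 + i \sqrt{6}\right) 49 = -196 + 49 i \sqrt{6} \approx -196.0 + 120.03 i$)
$N - f{\left(v{\left(3 \right)},d \right)} = \left(-196 + 49 i \sqrt{6}\right) - \frac{104}{9} = - \frac{1868}{9} + 49 i \sqrt{6}$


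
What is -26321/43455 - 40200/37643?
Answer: -2737692403/1635776565 ≈ -1.6736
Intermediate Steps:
-26321/43455 - 40200/37643 = -2737692403/1635776565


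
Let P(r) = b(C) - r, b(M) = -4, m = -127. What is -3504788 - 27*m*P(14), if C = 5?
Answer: -3566510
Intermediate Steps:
P(r) = -4 - r
-3504788 - 27*m*P(14) = -3504788 - 27*(-127)*(-4 - 1*14) = -3504788 - (-3429)*(-4 - 14) = -3504788 - (-3429)*(-18) = -3504788 - 1*61722 = -3504788 - 61722 = -3566510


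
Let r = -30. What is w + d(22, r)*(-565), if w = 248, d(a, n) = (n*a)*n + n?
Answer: -11169802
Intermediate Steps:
d(a, n) = n + a*n**2 (d(a, n) = (a*n)*n + n = a*n**2 + n = n + a*n**2)
w + d(22, r)*(-565) = 248 - 30*(1 + 22*(-30))*(-565) = 248 - 30*(1 - 660)*(-565) = 248 - 30*(-659)*(-565) = 248 + 19770*(-565) = 248 - 11170050 = -11169802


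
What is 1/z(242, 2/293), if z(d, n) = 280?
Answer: 1/280 ≈ 0.0035714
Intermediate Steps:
1/z(242, 2/293) = 1/280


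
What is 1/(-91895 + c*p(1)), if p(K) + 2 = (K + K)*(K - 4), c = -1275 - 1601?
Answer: -1/68887 ≈ -1.4517e-5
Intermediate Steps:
c = -2876
p(K) = -2 + 2*K*(-4 + K) (p(K) = -2 + (K + K)*(K - 4) = -2 + (2*K)*(-4 + K) = -2 + 2*K*(-4 + K))
1/(-91895 + c*p(1)) = 1/(-91895 - 2876*(-2 - 8*1 + 2*1**2)) = 1/(-91895 - 2876*(-2 - 8 + 2*1)) = 1/(-91895 - 2876*(-2 - 8 + 2)) = 1/(-91895 - 2876*(-8)) = 1/(-91895 + 23008) = 1/(-68887) = -1/68887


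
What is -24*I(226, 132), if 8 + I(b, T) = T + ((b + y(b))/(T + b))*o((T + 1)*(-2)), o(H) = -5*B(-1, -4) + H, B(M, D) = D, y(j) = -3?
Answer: 125592/179 ≈ 701.63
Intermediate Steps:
o(H) = 20 + H (o(H) = -5*(-4) + H = 20 + H)
I(b, T) = -8 + T + (-3 + b)*(18 - 2*T)/(T + b) (I(b, T) = -8 + (T + ((b - 3)/(T + b))*(20 + (T + 1)*(-2))) = -8 + (T + ((-3 + b)/(T + b))*(20 + (1 + T)*(-2))) = -8 + (T + ((-3 + b)/(T + b))*(20 + (-2 - 2*T))) = -8 + (T + ((-3 + b)/(T + b))*(18 - 2*T)) = -8 + (T + (-3 + b)*(18 - 2*T)/(T + b)) = -8 + T + (-3 + b)*(18 - 2*T)/(T + b))
-24*I(226, 132) = -24*(-54 + 132**2 - 2*132 + 10*226 - 1*132*226)/(132 + 226) = -24*(-54 + 17424 - 264 + 2260 - 29832)/358 = -12*(-10466)/179 = -24*(-5233/179) = 125592/179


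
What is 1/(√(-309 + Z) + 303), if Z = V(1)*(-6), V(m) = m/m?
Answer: 101/30708 - I*√35/30708 ≈ 0.003289 - 0.00019266*I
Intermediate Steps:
V(m) = 1
Z = -6 (Z = 1*(-6) = -6)
1/(√(-309 + Z) + 303) = 1/(√(-309 - 6) + 303) = 1/(√(-315) + 303) = 1/(3*I*√35 + 303) = 1/(303 + 3*I*√35)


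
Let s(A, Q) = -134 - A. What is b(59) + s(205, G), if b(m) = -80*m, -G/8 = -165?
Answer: -5059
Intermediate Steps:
G = 1320 (G = -8*(-165) = 1320)
b(59) + s(205, G) = -80*59 + (-134 - 1*205) = -4720 + (-134 - 205) = -4720 - 339 = -5059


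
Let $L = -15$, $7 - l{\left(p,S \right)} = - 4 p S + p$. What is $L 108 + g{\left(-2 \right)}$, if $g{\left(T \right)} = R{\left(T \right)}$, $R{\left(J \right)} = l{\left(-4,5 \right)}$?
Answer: $-1689$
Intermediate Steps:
$l{\left(p,S \right)} = 7 - p + 4 S p$ ($l{\left(p,S \right)} = 7 - \left(- 4 p S + p\right) = 7 - \left(- 4 S p + p\right) = 7 - \left(p - 4 S p\right) = 7 + \left(- p + 4 S p\right) = 7 - p + 4 S p$)
$R{\left(J \right)} = -69$ ($R{\left(J \right)} = 7 - -4 + 4 \cdot 5 \left(-4\right) = 7 + 4 - 80 = -69$)
$g{\left(T \right)} = -69$
$L 108 + g{\left(-2 \right)} = \left(-15\right) 108 - 69 = -1620 - 69 = -1689$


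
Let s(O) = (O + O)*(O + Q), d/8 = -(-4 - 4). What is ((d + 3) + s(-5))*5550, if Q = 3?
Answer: 482850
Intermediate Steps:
d = 64 (d = 8*(-(-4 - 4)) = 8*(-1*(-8)) = 8*8 = 64)
s(O) = 2*O*(3 + O) (s(O) = (O + O)*(O + 3) = (2*O)*(3 + O) = 2*O*(3 + O))
((d + 3) + s(-5))*5550 = ((64 + 3) + 2*(-5)*(3 - 5))*5550 = (67 + 2*(-5)*(-2))*5550 = (67 + 20)*5550 = 87*5550 = 482850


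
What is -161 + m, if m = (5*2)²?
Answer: -61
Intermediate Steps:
m = 100 (m = 10² = 100)
-161 + m = -161 + 100 = -61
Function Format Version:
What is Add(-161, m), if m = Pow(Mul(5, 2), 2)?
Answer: -61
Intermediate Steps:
m = 100 (m = Pow(10, 2) = 100)
Add(-161, m) = Add(-161, 100) = -61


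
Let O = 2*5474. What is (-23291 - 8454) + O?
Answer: -20797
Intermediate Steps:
O = 10948
(-23291 - 8454) + O = (-23291 - 8454) + 10948 = -31745 + 10948 = -20797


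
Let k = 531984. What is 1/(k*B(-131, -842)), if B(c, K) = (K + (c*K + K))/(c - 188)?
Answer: -319/57783038112 ≈ -5.5207e-9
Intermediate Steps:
B(c, K) = (2*K + K*c)/(-188 + c) (B(c, K) = (K + (K*c + K))/(-188 + c) = (K + (K + K*c))/(-188 + c) = (2*K + K*c)/(-188 + c))
1/(k*B(-131, -842)) = 1/(531984*((-842*(2 - 131)/(-188 - 131)))) = 1/(531984*((-842*(-129)/(-319)))) = 1/(531984*((-842*(-1/319)*(-129)))) = 1/(531984*(-108618/319)) = (1/531984)*(-319/108618) = -319/57783038112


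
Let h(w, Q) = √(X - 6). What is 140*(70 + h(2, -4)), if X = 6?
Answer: 9800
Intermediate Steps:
h(w, Q) = 0 (h(w, Q) = √(6 - 6) = √0 = 0)
140*(70 + h(2, -4)) = 140*(70 + 0) = 140*70 = 9800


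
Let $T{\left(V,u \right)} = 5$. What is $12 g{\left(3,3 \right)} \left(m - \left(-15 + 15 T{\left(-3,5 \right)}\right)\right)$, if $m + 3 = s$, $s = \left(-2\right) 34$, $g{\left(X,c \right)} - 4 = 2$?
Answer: $-9432$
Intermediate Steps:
$g{\left(X,c \right)} = 6$ ($g{\left(X,c \right)} = 4 + 2 = 6$)
$s = -68$
$m = -71$ ($m = -3 - 68 = -71$)
$12 g{\left(3,3 \right)} \left(m - \left(-15 + 15 T{\left(-3,5 \right)}\right)\right) = 12 \cdot 6 \left(-71 + \left(\left(-15\right) 5 + 15\right)\right) = 72 \left(-71 + \left(-75 + 15\right)\right) = 72 \left(-71 - 60\right) = 72 \left(-131\right) = -9432$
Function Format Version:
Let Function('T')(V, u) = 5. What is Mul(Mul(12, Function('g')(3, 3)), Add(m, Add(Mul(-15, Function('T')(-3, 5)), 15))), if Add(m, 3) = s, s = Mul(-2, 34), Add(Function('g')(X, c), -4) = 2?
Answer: -9432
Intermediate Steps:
Function('g')(X, c) = 6 (Function('g')(X, c) = Add(4, 2) = 6)
s = -68
m = -71 (m = Add(-3, -68) = -71)
Mul(Mul(12, Function('g')(3, 3)), Add(m, Add(Mul(-15, Function('T')(-3, 5)), 15))) = Mul(Mul(12, 6), Add(-71, Add(Mul(-15, 5), 15))) = Mul(72, Add(-71, Add(-75, 15))) = Mul(72, Add(-71, -60)) = Mul(72, -131) = -9432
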